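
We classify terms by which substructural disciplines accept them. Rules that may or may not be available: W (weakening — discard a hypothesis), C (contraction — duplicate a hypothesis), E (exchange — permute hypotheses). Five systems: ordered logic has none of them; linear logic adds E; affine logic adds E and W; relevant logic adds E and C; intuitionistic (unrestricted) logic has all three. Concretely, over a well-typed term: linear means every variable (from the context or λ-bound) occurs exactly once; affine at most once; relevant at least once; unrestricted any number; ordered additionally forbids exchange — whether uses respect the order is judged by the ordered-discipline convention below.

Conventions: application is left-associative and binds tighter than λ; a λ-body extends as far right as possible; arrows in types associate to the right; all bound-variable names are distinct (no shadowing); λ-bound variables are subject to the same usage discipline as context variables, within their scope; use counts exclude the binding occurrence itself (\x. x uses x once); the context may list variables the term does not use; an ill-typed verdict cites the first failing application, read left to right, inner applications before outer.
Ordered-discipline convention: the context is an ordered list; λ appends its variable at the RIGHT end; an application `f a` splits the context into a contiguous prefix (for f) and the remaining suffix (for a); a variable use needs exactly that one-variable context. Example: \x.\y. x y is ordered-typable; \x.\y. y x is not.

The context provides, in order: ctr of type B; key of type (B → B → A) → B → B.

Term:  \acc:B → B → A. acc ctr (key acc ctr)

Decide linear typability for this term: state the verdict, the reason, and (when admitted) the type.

no — needs contraction — ctr ×2, acc ×2
usage: ctr ×2; key ×1; acc (bound) ×2
left-to-right use order: acc, ctr, key, acc, ctr
typing: well-typed at (B → B → A) → A
across the five disciplines: ordered ✗, linear ✗, affine ✗, relevant ✓, unrestricted ✓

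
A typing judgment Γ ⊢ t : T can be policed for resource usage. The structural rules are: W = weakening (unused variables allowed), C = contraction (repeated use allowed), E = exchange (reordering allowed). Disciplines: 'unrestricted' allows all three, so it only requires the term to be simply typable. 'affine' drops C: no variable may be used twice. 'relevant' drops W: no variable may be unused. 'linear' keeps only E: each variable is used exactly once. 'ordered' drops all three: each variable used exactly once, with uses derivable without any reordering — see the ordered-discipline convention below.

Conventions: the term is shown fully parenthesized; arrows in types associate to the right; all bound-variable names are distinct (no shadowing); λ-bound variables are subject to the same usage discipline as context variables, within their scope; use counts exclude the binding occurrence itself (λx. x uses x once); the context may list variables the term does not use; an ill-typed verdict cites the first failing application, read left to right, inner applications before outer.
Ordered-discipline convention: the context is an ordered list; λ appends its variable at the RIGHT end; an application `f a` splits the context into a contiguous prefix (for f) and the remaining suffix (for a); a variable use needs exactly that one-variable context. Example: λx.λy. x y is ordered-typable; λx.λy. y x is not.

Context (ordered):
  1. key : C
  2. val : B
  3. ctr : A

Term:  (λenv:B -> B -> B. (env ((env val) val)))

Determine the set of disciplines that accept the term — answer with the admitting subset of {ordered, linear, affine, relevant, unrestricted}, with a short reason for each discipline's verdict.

admitted by: unrestricted
variable uses: key: 0×; val: 2×; ctr: 0×; env (bound): 2×
use order (left to right): env, env, val, val
typing: the term checks, with type (B -> B -> B) -> B -> B
ordered ✗ (val ×2, env ×2 used more than once (contraction); key, ctr never used (weakening))
linear ✗ (val ×2, env ×2 used more than once (contraction); key, ctr never used (weakening))
affine ✗ (val ×2, env ×2 used more than once (contraction))
relevant ✗ (key, ctr never used (weakening))
unrestricted ✓ (simply typable at (B -> B -> B) -> B -> B; W, C, E all held)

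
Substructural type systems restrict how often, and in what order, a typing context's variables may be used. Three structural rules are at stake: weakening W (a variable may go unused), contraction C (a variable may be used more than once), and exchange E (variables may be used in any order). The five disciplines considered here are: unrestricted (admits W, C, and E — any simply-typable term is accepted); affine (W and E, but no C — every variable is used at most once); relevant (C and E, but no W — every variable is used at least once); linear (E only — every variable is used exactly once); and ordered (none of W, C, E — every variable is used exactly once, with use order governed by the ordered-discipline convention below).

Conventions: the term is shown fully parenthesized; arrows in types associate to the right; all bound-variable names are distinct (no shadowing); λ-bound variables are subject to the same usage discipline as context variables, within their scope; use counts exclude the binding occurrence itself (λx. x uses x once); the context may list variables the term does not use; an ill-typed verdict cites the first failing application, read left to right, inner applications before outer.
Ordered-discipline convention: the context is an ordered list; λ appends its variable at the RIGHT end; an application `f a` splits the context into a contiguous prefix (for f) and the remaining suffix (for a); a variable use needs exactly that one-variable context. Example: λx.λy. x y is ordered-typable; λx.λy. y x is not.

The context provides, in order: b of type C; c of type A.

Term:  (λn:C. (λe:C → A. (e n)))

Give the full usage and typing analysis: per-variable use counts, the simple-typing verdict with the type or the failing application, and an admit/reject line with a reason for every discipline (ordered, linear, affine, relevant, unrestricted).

usage: b ×0, c ×0, n (bound) ×1, e (bound) ×1
use order (left to right): e, n
typing: well-typed at C → (C → A) → A
ordered: ✗, unused: b, c — weakening required
linear: ✗, unused: b, c — weakening required
affine: ✓, at most one use each (b, c, n, e)
relevant: ✗, unused: b, c — weakening required
unrestricted: ✓, type-checks (C → (C → A) → A) and nothing is barred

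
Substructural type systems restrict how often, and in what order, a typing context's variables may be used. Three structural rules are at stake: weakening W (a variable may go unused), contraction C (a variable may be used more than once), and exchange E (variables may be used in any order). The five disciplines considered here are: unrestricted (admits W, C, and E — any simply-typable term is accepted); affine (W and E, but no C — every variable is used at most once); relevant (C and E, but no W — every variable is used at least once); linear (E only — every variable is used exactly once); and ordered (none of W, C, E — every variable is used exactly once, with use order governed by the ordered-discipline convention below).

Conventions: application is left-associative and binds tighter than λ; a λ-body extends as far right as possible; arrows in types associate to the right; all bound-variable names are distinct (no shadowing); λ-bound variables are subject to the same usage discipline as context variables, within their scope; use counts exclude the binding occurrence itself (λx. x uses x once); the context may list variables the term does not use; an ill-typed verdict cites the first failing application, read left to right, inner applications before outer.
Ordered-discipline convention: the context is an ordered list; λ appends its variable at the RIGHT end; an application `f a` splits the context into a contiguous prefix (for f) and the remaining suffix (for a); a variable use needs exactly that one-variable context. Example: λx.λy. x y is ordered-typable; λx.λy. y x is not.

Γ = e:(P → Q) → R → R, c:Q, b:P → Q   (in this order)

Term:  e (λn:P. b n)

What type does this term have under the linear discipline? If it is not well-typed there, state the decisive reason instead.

not well-typed under linear — c left unused
counts: e: 1×; c: 0×; b: 1×; n (bound): 1×
use order (left to right): e, b, n
typing: ✓ — R → R
all disciplines: ordered ✗ · linear ✗ · affine ✓ · relevant ✗ · unrestricted ✓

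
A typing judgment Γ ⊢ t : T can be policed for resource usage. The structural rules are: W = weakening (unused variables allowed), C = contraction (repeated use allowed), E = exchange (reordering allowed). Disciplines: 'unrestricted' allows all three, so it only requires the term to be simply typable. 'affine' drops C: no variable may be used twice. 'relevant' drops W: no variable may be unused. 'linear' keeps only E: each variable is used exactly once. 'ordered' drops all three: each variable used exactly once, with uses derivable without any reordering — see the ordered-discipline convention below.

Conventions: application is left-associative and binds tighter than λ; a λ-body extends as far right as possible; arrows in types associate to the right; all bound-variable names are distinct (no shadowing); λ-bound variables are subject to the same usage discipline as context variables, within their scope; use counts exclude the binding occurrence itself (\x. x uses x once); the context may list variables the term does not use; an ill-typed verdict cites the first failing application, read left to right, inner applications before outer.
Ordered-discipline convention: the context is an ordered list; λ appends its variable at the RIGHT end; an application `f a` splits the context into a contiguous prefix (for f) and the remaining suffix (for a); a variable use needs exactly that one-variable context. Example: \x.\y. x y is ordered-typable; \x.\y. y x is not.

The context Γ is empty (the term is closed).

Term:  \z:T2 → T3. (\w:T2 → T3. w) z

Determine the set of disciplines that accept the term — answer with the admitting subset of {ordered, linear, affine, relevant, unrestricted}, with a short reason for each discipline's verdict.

admitted by: ordered, linear, affine, relevant, unrestricted
counts: z (bound): 1; w (bound): 1
order of uses: w, z
typing: the term checks, with type (T2 → T3) → T2 → T3
ordered: ✓, single-use (z, w), ordered derivation ok
linear: ✓, z, w: one use apiece
affine: ✓, none of z, w used more than once
relevant: ✓, none of z, w goes unused
unrestricted: ✓, simply typable at (T2 → T3) → T2 → T3; W, C, E all held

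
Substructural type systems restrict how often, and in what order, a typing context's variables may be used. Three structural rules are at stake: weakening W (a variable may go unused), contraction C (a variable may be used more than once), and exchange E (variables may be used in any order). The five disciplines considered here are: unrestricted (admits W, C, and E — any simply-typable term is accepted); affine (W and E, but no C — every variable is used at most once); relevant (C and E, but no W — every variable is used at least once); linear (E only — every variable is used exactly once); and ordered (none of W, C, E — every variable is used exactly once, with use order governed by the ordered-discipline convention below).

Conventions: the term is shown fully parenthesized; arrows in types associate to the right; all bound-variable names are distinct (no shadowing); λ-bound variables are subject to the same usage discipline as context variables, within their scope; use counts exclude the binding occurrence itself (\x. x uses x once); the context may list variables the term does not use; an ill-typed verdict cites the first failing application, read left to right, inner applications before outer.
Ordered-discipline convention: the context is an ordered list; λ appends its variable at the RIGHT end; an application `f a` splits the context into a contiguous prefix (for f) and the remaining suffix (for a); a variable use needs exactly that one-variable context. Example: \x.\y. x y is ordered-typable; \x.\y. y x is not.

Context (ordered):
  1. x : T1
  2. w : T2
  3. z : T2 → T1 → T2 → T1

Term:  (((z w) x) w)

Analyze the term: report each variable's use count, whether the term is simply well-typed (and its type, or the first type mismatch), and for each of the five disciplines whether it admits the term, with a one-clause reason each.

use counts: x: 1; w: 2; z: 1
use order (left to right): z, w, x, w
typing: well-typed at T1
ordered ✗ (uses contraction: w ×2)
linear ✗ (uses contraction: w ×2)
affine ✗ (uses contraction: w ×2)
relevant ✓ (every one of x, w, z appears)
unrestricted ✓ (well-typed at T1; no restrictions here)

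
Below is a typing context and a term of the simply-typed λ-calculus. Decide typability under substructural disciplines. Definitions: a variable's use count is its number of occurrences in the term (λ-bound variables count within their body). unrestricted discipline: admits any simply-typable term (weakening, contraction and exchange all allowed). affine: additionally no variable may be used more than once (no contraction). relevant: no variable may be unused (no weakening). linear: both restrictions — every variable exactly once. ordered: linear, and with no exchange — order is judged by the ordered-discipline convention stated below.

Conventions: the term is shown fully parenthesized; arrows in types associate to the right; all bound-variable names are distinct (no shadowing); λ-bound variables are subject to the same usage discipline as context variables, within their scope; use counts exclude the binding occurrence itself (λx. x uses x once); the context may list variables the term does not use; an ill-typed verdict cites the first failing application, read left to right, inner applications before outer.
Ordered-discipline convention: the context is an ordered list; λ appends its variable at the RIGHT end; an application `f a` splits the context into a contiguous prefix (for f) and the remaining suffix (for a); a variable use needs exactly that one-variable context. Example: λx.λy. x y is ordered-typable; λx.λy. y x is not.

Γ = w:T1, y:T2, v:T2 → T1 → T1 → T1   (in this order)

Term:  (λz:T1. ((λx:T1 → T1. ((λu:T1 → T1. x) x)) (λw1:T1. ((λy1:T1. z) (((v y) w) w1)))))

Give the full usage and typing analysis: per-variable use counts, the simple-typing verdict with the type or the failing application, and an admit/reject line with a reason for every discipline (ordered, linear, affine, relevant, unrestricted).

counts: w: 1×; y: 1×; v: 1×; z (bound): 1×; x (bound): 2×; u (bound): 0×; w1 (bound): 1×; y1 (bound): 0×
uses in reading order: x, x, z, v, y, w, w1
typing: ✓ — T1 → T1 → T1
ordered: ✗, repeated use of x ×2; needs weakening: u, y1 unused
linear: ✗, repeated use of x ×2; needs weakening: u, y1 unused
affine: ✗, repeated use of x ×2
relevant: ✗, needs weakening: u, y1 unused
unrestricted: ✓, simply typable at T1 → T1 → T1; W, C, E all held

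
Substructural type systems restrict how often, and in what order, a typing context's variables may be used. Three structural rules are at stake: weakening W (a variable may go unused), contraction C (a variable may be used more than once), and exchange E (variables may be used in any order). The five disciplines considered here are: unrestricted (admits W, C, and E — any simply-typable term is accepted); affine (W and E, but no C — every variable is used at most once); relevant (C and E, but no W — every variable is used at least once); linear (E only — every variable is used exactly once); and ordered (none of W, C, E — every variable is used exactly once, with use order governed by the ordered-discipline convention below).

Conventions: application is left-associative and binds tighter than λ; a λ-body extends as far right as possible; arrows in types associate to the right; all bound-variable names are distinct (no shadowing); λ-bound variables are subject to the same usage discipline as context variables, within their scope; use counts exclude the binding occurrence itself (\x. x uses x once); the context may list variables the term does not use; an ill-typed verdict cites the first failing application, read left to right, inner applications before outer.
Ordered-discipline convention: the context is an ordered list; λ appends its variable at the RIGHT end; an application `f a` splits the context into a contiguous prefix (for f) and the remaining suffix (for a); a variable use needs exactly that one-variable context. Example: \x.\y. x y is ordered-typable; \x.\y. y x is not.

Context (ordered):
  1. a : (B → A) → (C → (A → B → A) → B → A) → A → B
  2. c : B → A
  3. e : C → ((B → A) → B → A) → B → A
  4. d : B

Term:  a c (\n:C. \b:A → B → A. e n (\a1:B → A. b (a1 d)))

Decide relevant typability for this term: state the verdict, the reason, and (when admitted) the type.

yes — a, c, e, d, n, b, a1: all used, weakening unneeded; term : A → B
variable uses: a: 1×; c: 1×; e: 1×; d: 1×; n (bound): 1×; b (bound): 1×; a1 (bound): 1×
uses in reading order: a, c, e, n, b, a1, d
typing: well-typed — term : A → B
summary: ordered ✗, linear ✓, affine ✓, relevant ✓, unrestricted ✓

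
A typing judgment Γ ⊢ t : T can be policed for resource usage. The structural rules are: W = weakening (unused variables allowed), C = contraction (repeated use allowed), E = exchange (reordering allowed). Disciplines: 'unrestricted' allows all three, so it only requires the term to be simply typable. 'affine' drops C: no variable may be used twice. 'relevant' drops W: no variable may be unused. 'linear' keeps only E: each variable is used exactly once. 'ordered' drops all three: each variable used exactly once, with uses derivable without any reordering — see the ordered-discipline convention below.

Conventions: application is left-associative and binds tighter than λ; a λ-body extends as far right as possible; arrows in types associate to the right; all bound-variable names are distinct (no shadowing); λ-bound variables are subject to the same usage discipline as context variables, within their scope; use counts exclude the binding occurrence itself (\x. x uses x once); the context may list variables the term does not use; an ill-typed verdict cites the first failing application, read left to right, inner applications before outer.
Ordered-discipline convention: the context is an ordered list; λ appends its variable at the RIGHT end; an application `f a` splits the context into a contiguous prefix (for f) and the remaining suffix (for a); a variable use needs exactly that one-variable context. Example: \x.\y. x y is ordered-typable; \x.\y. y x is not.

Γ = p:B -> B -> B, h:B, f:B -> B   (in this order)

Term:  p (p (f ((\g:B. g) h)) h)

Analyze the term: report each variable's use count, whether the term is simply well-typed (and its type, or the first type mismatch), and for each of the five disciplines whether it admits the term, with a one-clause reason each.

variable uses: p: 2×, h: 2×, f: 1×, g (λ-bound): 1×
left-to-right use order: p, p, f, g, h, h
typing: well-typed — term : B -> B
ordered ✗ (p ×2, h ×2 used more than once (contraction))
linear ✗ (p ×2, h ×2 used more than once (contraction))
affine ✗ (p ×2, h ×2 used more than once (contraction))
relevant ✓ (at least one use each (p, h, f, g))
unrestricted ✓ (simply typable at B -> B; W, C, E all held)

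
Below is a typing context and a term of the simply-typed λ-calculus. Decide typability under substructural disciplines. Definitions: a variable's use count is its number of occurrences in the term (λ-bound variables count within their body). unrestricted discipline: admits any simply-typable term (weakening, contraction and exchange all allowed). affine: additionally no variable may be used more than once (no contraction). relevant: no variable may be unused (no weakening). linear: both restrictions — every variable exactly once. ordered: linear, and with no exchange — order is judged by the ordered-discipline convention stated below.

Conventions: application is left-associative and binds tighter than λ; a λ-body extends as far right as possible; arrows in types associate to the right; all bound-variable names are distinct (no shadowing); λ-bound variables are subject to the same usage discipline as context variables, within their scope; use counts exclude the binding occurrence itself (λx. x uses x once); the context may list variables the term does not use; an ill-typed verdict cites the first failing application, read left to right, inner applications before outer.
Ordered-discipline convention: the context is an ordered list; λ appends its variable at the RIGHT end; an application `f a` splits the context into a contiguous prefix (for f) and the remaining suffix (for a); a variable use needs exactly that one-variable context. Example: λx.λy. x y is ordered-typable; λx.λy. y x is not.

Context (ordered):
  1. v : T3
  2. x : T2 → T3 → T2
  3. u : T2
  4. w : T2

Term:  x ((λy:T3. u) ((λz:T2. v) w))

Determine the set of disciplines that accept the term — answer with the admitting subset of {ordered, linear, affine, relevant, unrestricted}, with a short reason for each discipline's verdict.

admitted in: affine, unrestricted
counts: v: 1×, x: 1×, u: 1×, w: 1×, y (bound): 0×, z (bound): 0×
use order (left to right): x, u, v, w
typing: well-typed at T3 → T2
ordered: ✗ — needs weakening: y, z unused
linear: ✗ — needs weakening: y, z unused
affine: ✓ — none of v, x, u, w, y, z used more than once
relevant: ✗ — needs weakening: y, z unused
unrestricted: ✓ — typability at T3 → T2 is all that's needed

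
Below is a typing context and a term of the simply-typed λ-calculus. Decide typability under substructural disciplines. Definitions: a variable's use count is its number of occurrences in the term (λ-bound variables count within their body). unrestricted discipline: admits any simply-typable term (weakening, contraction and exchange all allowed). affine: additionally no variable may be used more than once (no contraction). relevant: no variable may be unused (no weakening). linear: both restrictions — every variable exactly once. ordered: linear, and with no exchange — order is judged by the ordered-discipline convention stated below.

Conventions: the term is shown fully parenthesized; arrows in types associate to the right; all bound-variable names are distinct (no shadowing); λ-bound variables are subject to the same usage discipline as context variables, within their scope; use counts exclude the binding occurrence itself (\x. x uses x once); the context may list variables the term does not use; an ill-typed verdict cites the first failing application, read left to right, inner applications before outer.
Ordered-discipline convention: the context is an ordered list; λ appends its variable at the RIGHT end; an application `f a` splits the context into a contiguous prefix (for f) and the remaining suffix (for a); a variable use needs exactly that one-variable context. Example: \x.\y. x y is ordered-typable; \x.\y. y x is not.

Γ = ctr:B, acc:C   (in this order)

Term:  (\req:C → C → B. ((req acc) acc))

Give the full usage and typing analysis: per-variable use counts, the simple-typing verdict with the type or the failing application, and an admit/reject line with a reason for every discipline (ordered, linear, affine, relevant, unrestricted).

variable uses: ctr ×0, acc ×2, req [bound] ×1
uses in reading order: req, acc, acc
typing: the term checks, with type (C → C → B) → B
ordered: ✗ — uses contraction: acc ×2; needs weakening: ctr unused
linear: ✗ — uses contraction: acc ×2; needs weakening: ctr unused
affine: ✗ — uses contraction: acc ×2
relevant: ✗ — needs weakening: ctr unused
unrestricted: ✓ — well-typed at (C → C → B) → B; no restrictions here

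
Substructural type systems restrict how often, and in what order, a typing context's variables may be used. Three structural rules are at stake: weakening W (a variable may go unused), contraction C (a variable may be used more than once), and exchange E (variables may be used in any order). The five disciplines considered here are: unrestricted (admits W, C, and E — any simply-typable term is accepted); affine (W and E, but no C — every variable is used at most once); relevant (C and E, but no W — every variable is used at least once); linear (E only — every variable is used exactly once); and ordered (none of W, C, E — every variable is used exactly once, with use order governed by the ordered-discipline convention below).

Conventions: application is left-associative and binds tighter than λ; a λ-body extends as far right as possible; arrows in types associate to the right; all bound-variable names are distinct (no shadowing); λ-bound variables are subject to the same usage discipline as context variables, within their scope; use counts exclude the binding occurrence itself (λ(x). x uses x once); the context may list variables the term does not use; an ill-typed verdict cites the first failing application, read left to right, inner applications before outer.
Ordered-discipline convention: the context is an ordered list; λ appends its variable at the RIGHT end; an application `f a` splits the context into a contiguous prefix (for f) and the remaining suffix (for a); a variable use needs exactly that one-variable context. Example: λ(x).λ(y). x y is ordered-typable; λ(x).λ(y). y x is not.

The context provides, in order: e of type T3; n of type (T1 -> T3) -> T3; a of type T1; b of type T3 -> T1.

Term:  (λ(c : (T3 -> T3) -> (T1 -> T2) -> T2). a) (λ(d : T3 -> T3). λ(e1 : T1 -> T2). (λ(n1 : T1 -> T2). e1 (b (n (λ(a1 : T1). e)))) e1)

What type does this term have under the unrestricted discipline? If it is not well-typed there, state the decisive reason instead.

term : T1
use counts: e ×1; n ×1; a ×1; b ×1; c [bound] ×0; d [bound] ×0; e1 [bound] ×2; n1 [bound] ×0; a1 [bound] ×0
use order (left to right): a, e1, b, n, e, e1
typing: well-typed at T1
summary: ordered ✗, linear ✗, affine ✗, relevant ✗, unrestricted ✓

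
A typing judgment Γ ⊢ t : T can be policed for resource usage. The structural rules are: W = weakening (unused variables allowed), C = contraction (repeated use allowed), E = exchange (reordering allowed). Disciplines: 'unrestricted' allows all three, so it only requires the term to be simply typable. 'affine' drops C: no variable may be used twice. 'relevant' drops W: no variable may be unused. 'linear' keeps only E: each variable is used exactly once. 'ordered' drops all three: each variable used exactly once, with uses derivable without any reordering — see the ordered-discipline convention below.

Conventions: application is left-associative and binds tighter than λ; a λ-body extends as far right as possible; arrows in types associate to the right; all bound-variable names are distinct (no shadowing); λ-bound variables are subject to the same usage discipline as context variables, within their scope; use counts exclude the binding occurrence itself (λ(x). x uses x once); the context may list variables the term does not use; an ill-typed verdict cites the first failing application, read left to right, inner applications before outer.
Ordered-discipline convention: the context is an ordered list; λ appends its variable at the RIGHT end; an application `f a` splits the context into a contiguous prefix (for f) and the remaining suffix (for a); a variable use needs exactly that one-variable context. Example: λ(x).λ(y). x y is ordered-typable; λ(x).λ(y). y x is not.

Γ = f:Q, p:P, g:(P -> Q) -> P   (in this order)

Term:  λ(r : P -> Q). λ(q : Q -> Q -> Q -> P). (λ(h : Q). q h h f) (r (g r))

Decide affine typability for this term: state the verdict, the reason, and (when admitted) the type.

no — uses contraction: r ×2, h ×2
usage: f: 1×; p: 0×; g: 1×; r [bound]: 2×; q [bound]: 1×; h [bound]: 2×
order of uses: q, h, h, f, r, g, r
typing: the term checks, with type (P -> Q) -> (Q -> Q -> Q -> P) -> P
per-discipline verdicts: ordered ✗; linear ✗; affine ✗; relevant ✗; unrestricted ✓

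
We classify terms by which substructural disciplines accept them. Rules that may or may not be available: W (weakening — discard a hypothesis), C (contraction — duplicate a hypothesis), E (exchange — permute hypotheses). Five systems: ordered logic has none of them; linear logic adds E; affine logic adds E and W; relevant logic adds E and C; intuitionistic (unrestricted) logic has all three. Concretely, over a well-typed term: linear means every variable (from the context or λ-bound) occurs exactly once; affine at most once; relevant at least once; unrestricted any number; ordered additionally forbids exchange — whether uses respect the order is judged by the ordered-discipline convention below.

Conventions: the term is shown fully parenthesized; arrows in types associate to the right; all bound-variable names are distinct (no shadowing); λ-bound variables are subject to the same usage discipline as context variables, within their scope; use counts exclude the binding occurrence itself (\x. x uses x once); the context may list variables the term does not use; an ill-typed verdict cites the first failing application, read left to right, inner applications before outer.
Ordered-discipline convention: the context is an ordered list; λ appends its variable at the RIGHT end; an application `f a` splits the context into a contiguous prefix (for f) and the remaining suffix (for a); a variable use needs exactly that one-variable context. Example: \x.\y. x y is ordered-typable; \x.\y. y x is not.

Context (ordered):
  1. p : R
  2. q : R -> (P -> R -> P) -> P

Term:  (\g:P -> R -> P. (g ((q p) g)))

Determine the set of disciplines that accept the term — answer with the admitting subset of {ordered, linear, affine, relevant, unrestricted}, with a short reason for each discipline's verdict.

admitting disciplines: relevant, unrestricted
usage: p ×1; q ×1; g [bound] ×2
use order (left to right): g, q, p, g
typing: ✓ — (P -> R -> P) -> R -> P
ordered: ✗, g ×2 used more than once (contraction)
linear: ✗, g ×2 used more than once (contraction)
affine: ✗, g ×2 used more than once (contraction)
relevant: ✓, none of p, q, g goes unused
unrestricted: ✓, typability at (P -> R -> P) -> R -> P is all that's needed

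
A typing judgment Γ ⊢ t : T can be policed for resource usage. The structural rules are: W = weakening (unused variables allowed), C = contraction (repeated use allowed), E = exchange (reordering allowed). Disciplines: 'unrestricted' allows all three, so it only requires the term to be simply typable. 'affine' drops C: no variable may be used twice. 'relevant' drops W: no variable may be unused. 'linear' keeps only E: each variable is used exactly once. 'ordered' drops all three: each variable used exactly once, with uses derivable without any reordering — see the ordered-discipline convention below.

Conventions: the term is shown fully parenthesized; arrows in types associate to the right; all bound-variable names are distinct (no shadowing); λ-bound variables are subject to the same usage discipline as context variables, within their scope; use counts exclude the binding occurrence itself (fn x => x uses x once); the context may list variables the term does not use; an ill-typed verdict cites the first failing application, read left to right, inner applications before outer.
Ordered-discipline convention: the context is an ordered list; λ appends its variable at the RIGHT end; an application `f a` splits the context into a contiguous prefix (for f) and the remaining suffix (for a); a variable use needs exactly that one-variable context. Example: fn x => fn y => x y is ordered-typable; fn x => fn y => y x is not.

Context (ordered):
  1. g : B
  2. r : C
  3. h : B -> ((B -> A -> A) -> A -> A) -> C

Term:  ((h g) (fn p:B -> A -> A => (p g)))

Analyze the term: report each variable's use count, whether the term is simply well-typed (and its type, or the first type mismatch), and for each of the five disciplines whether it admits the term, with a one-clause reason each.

variable uses: g: 2×, r: 0×, h: 1×, p (bound): 1×
order of uses: h, g, p, g
typing: well-typed — term : C
ordered ✗ (uses contraction: g ×2; needs weakening: r unused)
linear ✗ (uses contraction: g ×2; needs weakening: r unused)
affine ✗ (uses contraction: g ×2)
relevant ✗ (needs weakening: r unused)
unrestricted ✓ (type-checks (C) and nothing is barred)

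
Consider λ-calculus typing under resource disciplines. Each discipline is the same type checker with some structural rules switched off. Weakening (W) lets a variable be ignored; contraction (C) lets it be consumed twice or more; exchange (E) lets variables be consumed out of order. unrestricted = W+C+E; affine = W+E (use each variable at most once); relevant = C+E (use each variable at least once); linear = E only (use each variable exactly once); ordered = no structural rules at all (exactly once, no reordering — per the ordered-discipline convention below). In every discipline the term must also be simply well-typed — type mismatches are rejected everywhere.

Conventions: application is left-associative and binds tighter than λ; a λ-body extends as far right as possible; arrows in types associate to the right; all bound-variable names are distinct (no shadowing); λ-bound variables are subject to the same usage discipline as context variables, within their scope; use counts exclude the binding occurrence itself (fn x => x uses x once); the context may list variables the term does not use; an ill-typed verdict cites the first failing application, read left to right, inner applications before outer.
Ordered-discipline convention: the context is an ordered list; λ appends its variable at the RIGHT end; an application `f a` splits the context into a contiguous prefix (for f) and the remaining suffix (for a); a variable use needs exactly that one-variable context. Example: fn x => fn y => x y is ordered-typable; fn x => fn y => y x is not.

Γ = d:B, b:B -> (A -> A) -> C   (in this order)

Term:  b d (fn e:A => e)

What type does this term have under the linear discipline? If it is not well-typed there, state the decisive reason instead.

term : C
usage: d=1; b=1; e [bound]=1
left-to-right use order: b, d, e
typing: well-typed at C
all disciplines: ordered ✗ | linear ✓ | affine ✓ | relevant ✓ | unrestricted ✓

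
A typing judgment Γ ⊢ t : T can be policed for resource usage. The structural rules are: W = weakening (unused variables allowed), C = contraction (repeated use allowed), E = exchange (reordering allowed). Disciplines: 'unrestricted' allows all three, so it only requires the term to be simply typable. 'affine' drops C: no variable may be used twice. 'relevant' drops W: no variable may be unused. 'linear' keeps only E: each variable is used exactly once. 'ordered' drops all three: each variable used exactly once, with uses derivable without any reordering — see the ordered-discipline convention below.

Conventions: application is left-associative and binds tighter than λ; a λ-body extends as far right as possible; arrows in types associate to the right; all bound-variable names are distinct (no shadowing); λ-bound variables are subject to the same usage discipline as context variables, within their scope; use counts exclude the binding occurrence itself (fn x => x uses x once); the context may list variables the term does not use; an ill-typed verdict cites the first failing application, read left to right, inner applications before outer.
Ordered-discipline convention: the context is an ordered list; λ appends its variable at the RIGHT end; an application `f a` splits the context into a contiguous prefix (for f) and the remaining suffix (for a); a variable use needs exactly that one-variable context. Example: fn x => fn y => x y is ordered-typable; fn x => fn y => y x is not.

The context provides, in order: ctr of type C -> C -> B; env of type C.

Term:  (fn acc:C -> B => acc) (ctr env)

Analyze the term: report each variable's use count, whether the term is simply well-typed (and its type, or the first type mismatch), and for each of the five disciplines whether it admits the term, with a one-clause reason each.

use counts: ctr: 1×, env: 1×, acc (bound): 1×
uses in reading order: acc, ctr, env
typing: ✓ — C -> B
ordered: ✓, one use each (ctr, env, acc); ordered split holds
linear: ✓, single use per variable (ctr, env, acc)
affine: ✓, at most one use each (ctr, env, acc)
relevant: ✓, none of ctr, env, acc goes unused
unrestricted: ✓, typability at C -> B is all that's needed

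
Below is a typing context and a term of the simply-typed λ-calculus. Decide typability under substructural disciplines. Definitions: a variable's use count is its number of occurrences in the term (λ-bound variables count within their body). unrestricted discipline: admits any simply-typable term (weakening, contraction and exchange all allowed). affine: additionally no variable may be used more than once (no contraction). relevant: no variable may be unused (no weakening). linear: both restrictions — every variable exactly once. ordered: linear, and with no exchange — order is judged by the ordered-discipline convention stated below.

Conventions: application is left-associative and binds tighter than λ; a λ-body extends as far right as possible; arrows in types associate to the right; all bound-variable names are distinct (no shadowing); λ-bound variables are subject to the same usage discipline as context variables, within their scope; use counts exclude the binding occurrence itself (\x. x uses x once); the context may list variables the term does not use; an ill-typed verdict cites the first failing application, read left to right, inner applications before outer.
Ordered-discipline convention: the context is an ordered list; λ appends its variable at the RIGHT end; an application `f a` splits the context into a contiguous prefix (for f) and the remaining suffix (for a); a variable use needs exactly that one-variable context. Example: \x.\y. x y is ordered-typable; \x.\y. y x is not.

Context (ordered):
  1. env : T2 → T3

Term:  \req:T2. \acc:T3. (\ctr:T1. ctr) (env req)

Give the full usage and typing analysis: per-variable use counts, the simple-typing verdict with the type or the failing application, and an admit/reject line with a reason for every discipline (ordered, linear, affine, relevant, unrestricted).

counts: env=1; req [bound]=1; acc [bound]=0; ctr [bound]=1
left-to-right use order: ctr, env, req
typing: ill-typed: an application expects T1 but receives T3
ordered: ✗, not simply typable
linear: ✗, fails simple typing
affine: ✗, a type mismatch blocks all five
relevant: ✗, the type mismatch rejects it
unrestricted: ✗, not simply typable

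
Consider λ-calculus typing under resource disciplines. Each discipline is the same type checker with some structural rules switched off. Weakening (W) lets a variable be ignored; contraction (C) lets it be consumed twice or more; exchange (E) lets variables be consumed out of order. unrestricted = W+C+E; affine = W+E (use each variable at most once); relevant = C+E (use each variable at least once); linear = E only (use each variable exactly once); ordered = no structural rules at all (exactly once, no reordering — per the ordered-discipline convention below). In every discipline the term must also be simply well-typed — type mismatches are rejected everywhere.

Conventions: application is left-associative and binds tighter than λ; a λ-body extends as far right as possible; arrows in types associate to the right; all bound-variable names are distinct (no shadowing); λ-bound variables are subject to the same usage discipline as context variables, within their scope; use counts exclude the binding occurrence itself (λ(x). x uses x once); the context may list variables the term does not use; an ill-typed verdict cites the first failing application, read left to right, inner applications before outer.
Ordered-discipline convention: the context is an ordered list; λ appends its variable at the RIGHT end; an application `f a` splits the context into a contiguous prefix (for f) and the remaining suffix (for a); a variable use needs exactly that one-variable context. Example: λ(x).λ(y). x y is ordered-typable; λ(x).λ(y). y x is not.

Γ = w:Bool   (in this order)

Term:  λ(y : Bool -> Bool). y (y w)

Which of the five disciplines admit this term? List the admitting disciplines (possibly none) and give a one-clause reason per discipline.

admitting disciplines: relevant, unrestricted
usage: w: 1×, y [bound]: 2×
uses in reading order: y, y, w
typing: well-typed — term : (Bool -> Bool) -> Bool
ordered: ✗ — uses contraction: y ×2
linear: ✗ — uses contraction: y ×2
affine: ✗ — uses contraction: y ×2
relevant: ✓ — every one of w, y appears
unrestricted: ✓ — type-checks ((Bool -> Bool) -> Bool) and nothing is barred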